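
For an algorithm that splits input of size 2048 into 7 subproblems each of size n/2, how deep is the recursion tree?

For divide and conquer with division factor 2:

Problem sizes at each level:
Level 0: 2048
Level 1: 1024
Level 2: 512
Level 3: 256
Level 4: 128
Level 5: 64
Level 6: 32
Level 7: 16
Level 8: 8
Level 9: 4
Level 10: 2
Level 11: 1

The root is level 0 and the size-1 base case is level 11 (the tree spans levels 0 through 11, i.e. 12 levels counting the root), so the depth is the number of divisions: log_2(2048) = 11

The recursion tree depth is log_2(2048) = 11. At each level, the problem size is divided by 2, so it takes 11 divisions to reduce to a base case of size 1. The algorithm makes 7 recursive calls at each level.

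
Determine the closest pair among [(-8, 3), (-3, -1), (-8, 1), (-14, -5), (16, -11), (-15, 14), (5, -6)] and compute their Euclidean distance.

Computing all pairwise distances among 7 points:

d((-8, 3), (-3, -1)) = 6.4031
d((-8, 3), (-8, 1)) = 2.0 <-- minimum
d((-8, 3), (-14, -5)) = 10.0
d((-8, 3), (16, -11)) = 27.7849
d((-8, 3), (-15, 14)) = 13.0384
d((-8, 3), (5, -6)) = 15.8114
d((-3, -1), (-8, 1)) = 5.3852
d((-3, -1), (-14, -5)) = 11.7047
d((-3, -1), (16, -11)) = 21.4709
d((-3, -1), (-15, 14)) = 19.2094
d((-3, -1), (5, -6)) = 9.434
d((-8, 1), (-14, -5)) = 8.4853
d((-8, 1), (16, -11)) = 26.8328
d((-8, 1), (-15, 14)) = 14.7648
d((-8, 1), (5, -6)) = 14.7648
d((-14, -5), (16, -11)) = 30.5941
d((-14, -5), (-15, 14)) = 19.0263
d((-14, -5), (5, -6)) = 19.0263
d((16, -11), (-15, 14)) = 39.8246
d((16, -11), (5, -6)) = 12.083
d((-15, 14), (5, -6)) = 28.2843

Closest pair: (-8, 3) and (-8, 1) with distance 2.0

The closest pair is (-8, 3) and (-8, 1) with Euclidean distance 2.0. For 7 points, brute-force pairwise comparison is shown above. For large n, the divide-and-conquer algorithm (sort by x, recurse on halves, check the dividing strip) achieves O(n log n).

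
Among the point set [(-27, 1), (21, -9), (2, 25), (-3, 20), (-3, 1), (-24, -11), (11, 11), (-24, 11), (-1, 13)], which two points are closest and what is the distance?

Computing all pairwise distances among 9 points:

d((-27, 1), (21, -9)) = 49.0306
d((-27, 1), (2, 25)) = 37.6431
d((-27, 1), (-3, 20)) = 30.6105
d((-27, 1), (-3, 1)) = 24.0
d((-27, 1), (-24, -11)) = 12.3693
d((-27, 1), (11, 11)) = 39.2938
d((-27, 1), (-24, 11)) = 10.4403
d((-27, 1), (-1, 13)) = 28.6356
d((21, -9), (2, 25)) = 38.9487
d((21, -9), (-3, 20)) = 37.6431
d((21, -9), (-3, 1)) = 26.0
d((21, -9), (-24, -11)) = 45.0444
d((21, -9), (11, 11)) = 22.3607
d((21, -9), (-24, 11)) = 49.2443
d((21, -9), (-1, 13)) = 31.1127
d((2, 25), (-3, 20)) = 7.0711 <-- minimum
d((2, 25), (-3, 1)) = 24.5153
d((2, 25), (-24, -11)) = 44.4072
d((2, 25), (11, 11)) = 16.6433
d((2, 25), (-24, 11)) = 29.5296
d((2, 25), (-1, 13)) = 12.3693
d((-3, 20), (-3, 1)) = 19.0
d((-3, 20), (-24, -11)) = 37.4433
d((-3, 20), (11, 11)) = 16.6433
d((-3, 20), (-24, 11)) = 22.8473
d((-3, 20), (-1, 13)) = 7.2801
d((-3, 1), (-24, -11)) = 24.1868
d((-3, 1), (11, 11)) = 17.2047
d((-3, 1), (-24, 11)) = 23.2594
d((-3, 1), (-1, 13)) = 12.1655
d((-24, -11), (11, 11)) = 41.3401
d((-24, -11), (-24, 11)) = 22.0
d((-24, -11), (-1, 13)) = 33.2415
d((11, 11), (-24, 11)) = 35.0
d((11, 11), (-1, 13)) = 12.1655
d((-24, 11), (-1, 13)) = 23.0868

Closest pair: (2, 25) and (-3, 20) with distance 7.0711

The closest pair is (2, 25) and (-3, 20) with Euclidean distance 7.0711. For 9 points, brute-force pairwise comparison is shown above. For large n, the divide-and-conquer algorithm (sort by x, recurse on halves, check the dividing strip) achieves O(n log n).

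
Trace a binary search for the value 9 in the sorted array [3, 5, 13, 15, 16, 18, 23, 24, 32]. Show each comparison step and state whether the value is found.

Binary search for 9 in [3, 5, 13, 15, 16, 18, 23, 24, 32]:

lo=0, hi=8, mid=4, arr[mid]=16 -> 16 > 9, search left half
lo=0, hi=3, mid=1, arr[mid]=5 -> 5 < 9, search right half
lo=2, hi=3, mid=2, arr[mid]=13 -> 13 > 9, search left half
lo=2 > hi=1, target 9 not found

Binary search determines that 9 is not in the array after 3 comparisons. The search space was exhausted without finding the target.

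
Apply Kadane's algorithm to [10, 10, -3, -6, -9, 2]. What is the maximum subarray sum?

Using Kadane's algorithm on [10, 10, -3, -6, -9, 2]:

Scanning through the array:
Position 1 (value 10): max_ending_here = 20, max_so_far = 20
Position 2 (value -3): max_ending_here = 17, max_so_far = 20
Position 3 (value -6): max_ending_here = 11, max_so_far = 20
Position 4 (value -9): max_ending_here = 2, max_so_far = 20
Position 5 (value 2): max_ending_here = 4, max_so_far = 20

Maximum subarray: [10, 10]
Maximum sum: 20

The maximum subarray is [10, 10] with sum 20. This subarray runs from index 0 to index 1.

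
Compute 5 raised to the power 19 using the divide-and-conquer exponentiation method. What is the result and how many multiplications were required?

Computing 5^19 by squaring (build up from 5^1; each line after the first costs one multiplication):

5^1 = 5
5^2 = (5^1)^2 = 5^2 = 25
5^4 = (5^2)^2 = 25^2 = 625
5^8 = (5^4)^2 = 625^2 = 390625
5^9 = 5 * 5^8 = 5 * 390625 = 1953125
5^18 = (5^9)^2 = 1953125^2 = 3814697265625
5^19 = 5 * 5^18 = 5 * 3814697265625 = 19073486328125

Result: 19073486328125
Multiplications needed: 6 (6 lines after 5^1)

5^19 = 19073486328125. Using exponentiation by squaring, this requires 6 multiplications. The key idea: if the exponent is even, square the half-power; if odd, multiply by the base once.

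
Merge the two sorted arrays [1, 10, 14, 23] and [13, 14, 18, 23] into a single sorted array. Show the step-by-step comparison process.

Merging process:

Compare 1 vs 13: take 1 from left. Merged: [1]
Compare 10 vs 13: take 10 from left. Merged: [1, 10]
Compare 14 vs 13: take 13 from right. Merged: [1, 10, 13]
Compare 14 vs 14: take 14 from left. Merged: [1, 10, 13, 14]
Compare 23 vs 14: take 14 from right. Merged: [1, 10, 13, 14, 14]
Compare 23 vs 18: take 18 from right. Merged: [1, 10, 13, 14, 14, 18]
Compare 23 vs 23: take 23 from left. Merged: [1, 10, 13, 14, 14, 18, 23]
Append remaining from right: [23]. Merged: [1, 10, 13, 14, 14, 18, 23, 23]

Final merged array: [1, 10, 13, 14, 14, 18, 23, 23]
Total comparisons: 7

The merged array is [1, 10, 13, 14, 14, 18, 23, 23], requiring 7 comparisons. The merge step runs in O(n) time where n is the total number of elements.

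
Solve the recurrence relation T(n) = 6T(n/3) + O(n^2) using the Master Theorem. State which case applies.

Master Theorem for T(n) = 6T(n/3) + O(n^2):

a = 6, b = 3, c = 2
log_b(a) = log_3(6) = 1.6309

Case 3: c = 2 > log_3(6) = 1.6309
T(n) = O(n^2) = O(n^2)

For T(n) = 6T(n/3) + O(n^2): log_3(6) = 1.6309. This is Case 3 of the Master Theorem (c > log_b(a), work dominated by root), giving O(n^2).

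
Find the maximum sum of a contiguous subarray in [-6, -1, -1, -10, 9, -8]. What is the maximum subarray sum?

Using Kadane's algorithm on [-6, -1, -1, -10, 9, -8]:

Scanning through the array:
Position 1 (value -1): max_ending_here = -1, max_so_far = -1
Position 2 (value -1): max_ending_here = -1, max_so_far = -1
Position 3 (value -10): max_ending_here = -10, max_so_far = -1
Position 4 (value 9): max_ending_here = 9, max_so_far = 9
Position 5 (value -8): max_ending_here = 1, max_so_far = 9

Maximum subarray: [9]
Maximum sum: 9

The maximum subarray is [9] with sum 9. This subarray runs from index 4 to index 4.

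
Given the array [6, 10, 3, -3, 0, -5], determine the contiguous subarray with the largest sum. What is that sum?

Using Kadane's algorithm on [6, 10, 3, -3, 0, -5]:

Scanning through the array:
Position 1 (value 10): max_ending_here = 16, max_so_far = 16
Position 2 (value 3): max_ending_here = 19, max_so_far = 19
Position 3 (value -3): max_ending_here = 16, max_so_far = 19
Position 4 (value 0): max_ending_here = 16, max_so_far = 19
Position 5 (value -5): max_ending_here = 11, max_so_far = 19

Maximum subarray: [6, 10, 3]
Maximum sum: 19

The maximum subarray is [6, 10, 3] with sum 19. This subarray runs from index 0 to index 2.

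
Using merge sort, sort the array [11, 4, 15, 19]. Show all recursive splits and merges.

Merge sort trace:

Split: [11, 4, 15, 19] -> [11, 4] and [15, 19]
  Split: [11, 4] -> [11] and [4]
  Merge: [11] + [4] -> [4, 11]
  Split: [15, 19] -> [15] and [19]
  Merge: [15] + [19] -> [15, 19]
Merge: [4, 11] + [15, 19] -> [4, 11, 15, 19]

Final sorted array: [4, 11, 15, 19]

The merge sort proceeds by recursively splitting the array and merging sorted halves.
After all merges, the sorted array is [4, 11, 15, 19].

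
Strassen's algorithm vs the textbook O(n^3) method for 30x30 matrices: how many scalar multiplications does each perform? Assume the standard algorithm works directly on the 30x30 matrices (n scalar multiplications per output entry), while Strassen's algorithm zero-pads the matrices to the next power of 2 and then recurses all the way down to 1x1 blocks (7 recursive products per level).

Matrix multiplication for 30x30 matrices:

Strassen's algorithm requires power-of-2 dimensions. Pad 30x30 to 32x32 (next power of 2).

Standard algorithm: 30^3 = 27000 multiplications
Strassen's algorithm: 7^(log2(32)) = 7^5 = 16807 multiplications
Savings: 27000 - 16807 = 10193 multiplications

Standard: 27000 multiplications (30^3). Strassen: 16807 multiplications (7^5, after padding to 32x32). Strassen reduces 8 recursive multiplications to 7 at each level.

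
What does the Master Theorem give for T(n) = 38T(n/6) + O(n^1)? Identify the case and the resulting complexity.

Master Theorem for T(n) = 38T(n/6) + O(n^1):

a = 38, b = 6, c = 1
log_b(a) = log_6(38) = 2.0302

Case 1: c = 1 < log_6(38) = 2.0302
T(n) = O(n^(log_6 38))

For T(n) = 38T(n/6) + O(n^1): log_6(38) = 2.0302. This is Case 1 of the Master Theorem (c < log_b(a), work dominated by leaves), giving O(n^(log_6 38)).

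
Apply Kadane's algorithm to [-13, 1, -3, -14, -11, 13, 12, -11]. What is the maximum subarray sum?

Using Kadane's algorithm on [-13, 1, -3, -14, -11, 13, 12, -11]:

Scanning through the array:
Position 1 (value 1): max_ending_here = 1, max_so_far = 1
Position 2 (value -3): max_ending_here = -2, max_so_far = 1
Position 3 (value -14): max_ending_here = -14, max_so_far = 1
Position 4 (value -11): max_ending_here = -11, max_so_far = 1
Position 5 (value 13): max_ending_here = 13, max_so_far = 13
Position 6 (value 12): max_ending_here = 25, max_so_far = 25
Position 7 (value -11): max_ending_here = 14, max_so_far = 25

Maximum subarray: [13, 12]
Maximum sum: 25

The maximum subarray is [13, 12] with sum 25. This subarray runs from index 5 to index 6.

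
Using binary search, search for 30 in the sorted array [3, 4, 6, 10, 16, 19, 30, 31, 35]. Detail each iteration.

Binary search for 30 in [3, 4, 6, 10, 16, 19, 30, 31, 35]:

lo=0, hi=8, mid=4, arr[mid]=16 -> 16 < 30, search right half
lo=5, hi=8, mid=6, arr[mid]=30 -> Found target at index 6!

Binary search finds 30 at index 6 after 2 comparisons. The search repeatedly halves the search space by comparing with the middle element.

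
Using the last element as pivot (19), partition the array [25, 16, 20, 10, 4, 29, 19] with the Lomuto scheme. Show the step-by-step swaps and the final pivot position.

Lomuto partition with pivot = 19:

Initial array: [25, 16, 20, 10, 4, 29, 19]

arr[0]=25 > 19: no swap
arr[1]=16 <= 19: swap with position 0, array becomes [16, 25, 20, 10, 4, 29, 19]
arr[2]=20 > 19: no swap
arr[3]=10 <= 19: swap with position 1, array becomes [16, 10, 20, 25, 4, 29, 19]
arr[4]=4 <= 19: swap with position 2, array becomes [16, 10, 4, 25, 20, 29, 19]
arr[5]=29 > 19: no swap

Place pivot at position 3: [16, 10, 4, 19, 20, 29, 25]
Pivot position: 3

After partitioning with pivot 19, the array becomes [16, 10, 4, 19, 20, 29, 25]. The pivot is placed at index 3. All elements to the left of the pivot are <= 19, and all elements to the right are > 19.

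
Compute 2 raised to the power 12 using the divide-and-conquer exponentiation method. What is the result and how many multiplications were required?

Computing 2^12 by squaring (build up from 2^1; each line after the first costs one multiplication):

2^1 = 2
2^2 = (2^1)^2 = 2^2 = 4
2^3 = 2 * 2^2 = 2 * 4 = 8
2^6 = (2^3)^2 = 8^2 = 64
2^12 = (2^6)^2 = 64^2 = 4096

Result: 4096
Multiplications needed: 4 (4 lines after 2^1)

2^12 = 4096. Using exponentiation by squaring, this requires 4 multiplications. The key idea: if the exponent is even, square the half-power; if odd, multiply by the base once.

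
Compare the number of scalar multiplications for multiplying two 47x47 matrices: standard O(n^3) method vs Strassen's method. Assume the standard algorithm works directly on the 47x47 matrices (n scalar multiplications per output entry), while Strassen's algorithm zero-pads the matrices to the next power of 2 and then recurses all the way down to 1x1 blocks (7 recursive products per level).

Matrix multiplication for 47x47 matrices:

Strassen's algorithm requires power-of-2 dimensions. Pad 47x47 to 64x64 (next power of 2).

Standard algorithm: 47^3 = 103823 multiplications
Strassen's algorithm: 7^(log2(64)) = 7^6 = 117649 multiplications
Difference: 103823 - 117649 = -13826 (Strassen uses MORE here due to padding overhead — for small or just-over-power-of-2 n, padding can outweigh the per-level savings)

Standard: 103823 multiplications (47^3). Strassen: 117649 multiplications (7^6, after padding to 64x64). Strassen reduces 8 recursive multiplications to 7 at each level.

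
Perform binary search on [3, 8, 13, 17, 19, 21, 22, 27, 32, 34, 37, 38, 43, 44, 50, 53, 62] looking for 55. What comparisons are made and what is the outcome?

Binary search for 55 in [3, 8, 13, 17, 19, 21, 22, 27, 32, 34, 37, 38, 43, 44, 50, 53, 62]:

lo=0, hi=16, mid=8, arr[mid]=32 -> 32 < 55, search right half
lo=9, hi=16, mid=12, arr[mid]=43 -> 43 < 55, search right half
lo=13, hi=16, mid=14, arr[mid]=50 -> 50 < 55, search right half
lo=15, hi=16, mid=15, arr[mid]=53 -> 53 < 55, search right half
lo=16, hi=16, mid=16, arr[mid]=62 -> 62 > 55, search left half
lo=16 > hi=15, target 55 not found

Binary search determines that 55 is not in the array after 5 comparisons. The search space was exhausted without finding the target.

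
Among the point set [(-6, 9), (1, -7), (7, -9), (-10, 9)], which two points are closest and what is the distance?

Computing all pairwise distances among 4 points:

d((-6, 9), (1, -7)) = 17.4642
d((-6, 9), (7, -9)) = 22.2036
d((-6, 9), (-10, 9)) = 4.0 <-- minimum
d((1, -7), (7, -9)) = 6.3246
d((1, -7), (-10, 9)) = 19.4165
d((7, -9), (-10, 9)) = 24.7588

Closest pair: (-6, 9) and (-10, 9) with distance 4.0

The closest pair is (-6, 9) and (-10, 9) with Euclidean distance 4.0. For 4 points, brute-force pairwise comparison is shown above. For large n, the divide-and-conquer algorithm (sort by x, recurse on halves, check the dividing strip) achieves O(n log n).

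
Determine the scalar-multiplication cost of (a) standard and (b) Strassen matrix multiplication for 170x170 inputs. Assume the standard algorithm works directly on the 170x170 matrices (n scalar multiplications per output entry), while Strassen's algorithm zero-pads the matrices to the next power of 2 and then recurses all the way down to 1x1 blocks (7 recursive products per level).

Matrix multiplication for 170x170 matrices:

Strassen's algorithm requires power-of-2 dimensions. Pad 170x170 to 256x256 (next power of 2).

Standard algorithm: 170^3 = 4913000 multiplications
Strassen's algorithm: 7^(log2(256)) = 7^8 = 5764801 multiplications
Difference: 4913000 - 5764801 = -851801 (Strassen uses MORE here due to padding overhead — for small or just-over-power-of-2 n, padding can outweigh the per-level savings)

Standard: 4913000 multiplications (170^3). Strassen: 5764801 multiplications (7^8, after padding to 256x256). Strassen reduces 8 recursive multiplications to 7 at each level.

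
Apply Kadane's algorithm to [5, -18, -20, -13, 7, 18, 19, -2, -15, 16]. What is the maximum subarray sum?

Using Kadane's algorithm on [5, -18, -20, -13, 7, 18, 19, -2, -15, 16]:

Scanning through the array:
Position 1 (value -18): max_ending_here = -13, max_so_far = 5
Position 2 (value -20): max_ending_here = -20, max_so_far = 5
Position 3 (value -13): max_ending_here = -13, max_so_far = 5
Position 4 (value 7): max_ending_here = 7, max_so_far = 7
Position 5 (value 18): max_ending_here = 25, max_so_far = 25
Position 6 (value 19): max_ending_here = 44, max_so_far = 44
Position 7 (value -2): max_ending_here = 42, max_so_far = 44
Position 8 (value -15): max_ending_here = 27, max_so_far = 44
Position 9 (value 16): max_ending_here = 43, max_so_far = 44

Maximum subarray: [7, 18, 19]
Maximum sum: 44

The maximum subarray is [7, 18, 19] with sum 44. This subarray runs from index 4 to index 6.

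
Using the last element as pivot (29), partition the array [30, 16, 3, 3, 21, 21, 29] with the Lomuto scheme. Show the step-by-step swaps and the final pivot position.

Lomuto partition with pivot = 29:

Initial array: [30, 16, 3, 3, 21, 21, 29]

arr[0]=30 > 29: no swap
arr[1]=16 <= 29: swap with position 0, array becomes [16, 30, 3, 3, 21, 21, 29]
arr[2]=3 <= 29: swap with position 1, array becomes [16, 3, 30, 3, 21, 21, 29]
arr[3]=3 <= 29: swap with position 2, array becomes [16, 3, 3, 30, 21, 21, 29]
arr[4]=21 <= 29: swap with position 3, array becomes [16, 3, 3, 21, 30, 21, 29]
arr[5]=21 <= 29: swap with position 4, array becomes [16, 3, 3, 21, 21, 30, 29]

Place pivot at position 5: [16, 3, 3, 21, 21, 29, 30]
Pivot position: 5

After partitioning with pivot 29, the array becomes [16, 3, 3, 21, 21, 29, 30]. The pivot is placed at index 5. All elements to the left of the pivot are <= 29, and all elements to the right are > 29.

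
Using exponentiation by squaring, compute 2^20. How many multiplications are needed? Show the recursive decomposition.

Computing 2^20 by squaring (build up from 2^1; each line after the first costs one multiplication):

2^1 = 2
2^2 = (2^1)^2 = 2^2 = 4
2^4 = (2^2)^2 = 4^2 = 16
2^5 = 2 * 2^4 = 2 * 16 = 32
2^10 = (2^5)^2 = 32^2 = 1024
2^20 = (2^10)^2 = 1024^2 = 1048576

Result: 1048576
Multiplications needed: 5 (5 lines after 2^1)

2^20 = 1048576. Using exponentiation by squaring, this requires 5 multiplications. The key idea: if the exponent is even, square the half-power; if odd, multiply by the base once.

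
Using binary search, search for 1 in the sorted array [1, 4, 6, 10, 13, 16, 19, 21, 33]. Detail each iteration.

Binary search for 1 in [1, 4, 6, 10, 13, 16, 19, 21, 33]:

lo=0, hi=8, mid=4, arr[mid]=13 -> 13 > 1, search left half
lo=0, hi=3, mid=1, arr[mid]=4 -> 4 > 1, search left half
lo=0, hi=0, mid=0, arr[mid]=1 -> Found target at index 0!

Binary search finds 1 at index 0 after 3 comparisons. The search repeatedly halves the search space by comparing with the middle element.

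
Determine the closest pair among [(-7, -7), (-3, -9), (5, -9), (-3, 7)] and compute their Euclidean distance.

Computing all pairwise distances among 4 points:

d((-7, -7), (-3, -9)) = 4.4721 <-- minimum
d((-7, -7), (5, -9)) = 12.1655
d((-7, -7), (-3, 7)) = 14.5602
d((-3, -9), (5, -9)) = 8.0
d((-3, -9), (-3, 7)) = 16.0
d((5, -9), (-3, 7)) = 17.8885

Closest pair: (-7, -7) and (-3, -9) with distance 4.4721

The closest pair is (-7, -7) and (-3, -9) with Euclidean distance 4.4721. For 4 points, brute-force pairwise comparison is shown above. For large n, the divide-and-conquer algorithm (sort by x, recurse on halves, check the dividing strip) achieves O(n log n).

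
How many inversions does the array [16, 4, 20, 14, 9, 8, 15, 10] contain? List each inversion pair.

Finding inversions in [16, 4, 20, 14, 9, 8, 15, 10]:

(0, 1): arr[0]=16 > arr[1]=4
(0, 3): arr[0]=16 > arr[3]=14
(0, 4): arr[0]=16 > arr[4]=9
(0, 5): arr[0]=16 > arr[5]=8
(0, 6): arr[0]=16 > arr[6]=15
(0, 7): arr[0]=16 > arr[7]=10
(2, 3): arr[2]=20 > arr[3]=14
(2, 4): arr[2]=20 > arr[4]=9
(2, 5): arr[2]=20 > arr[5]=8
(2, 6): arr[2]=20 > arr[6]=15
(2, 7): arr[2]=20 > arr[7]=10
(3, 4): arr[3]=14 > arr[4]=9
(3, 5): arr[3]=14 > arr[5]=8
(3, 7): arr[3]=14 > arr[7]=10
(4, 5): arr[4]=9 > arr[5]=8
(6, 7): arr[6]=15 > arr[7]=10

Total inversions: 16

The array has 16 inversion(s): (0,1), (0,3), (0,4), (0,5), (0,6), (0,7), (2,3), (2,4), (2,5), (2,6), (2,7), (3,4), (3,5), (3,7), (4,5), (6,7). Each pair (i,j) satisfies i < j and arr[i] > arr[j].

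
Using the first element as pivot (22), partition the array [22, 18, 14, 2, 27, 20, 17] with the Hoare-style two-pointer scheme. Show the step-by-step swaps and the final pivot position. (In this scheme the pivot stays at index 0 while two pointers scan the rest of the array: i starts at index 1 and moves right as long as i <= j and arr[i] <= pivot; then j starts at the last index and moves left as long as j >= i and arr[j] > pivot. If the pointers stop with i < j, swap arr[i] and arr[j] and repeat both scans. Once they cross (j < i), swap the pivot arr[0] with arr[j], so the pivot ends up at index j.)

Hoare-style two-pointer partition with pivot = 22:

Initial array: [22, 18, 14, 2, 27, 20, 17]

Pointers start at i = 1, j = 6.
i stops at index 4 (arr[4]=27 > 22), j stops at index 6 (arr[6]=17 <= 22): swap arr[4] and arr[6], array becomes [22, 18, 14, 2, 17, 20, 27]
i ends at 6, j ends at 5: the pointers have crossed (j < i), so scanning stops.

Swap pivot arr[0] with arr[5] to place pivot at position 5: [20, 18, 14, 2, 17, 22, 27]
Pivot position: 5

After partitioning with pivot 22, the array becomes [20, 18, 14, 2, 17, 22, 27]. The pivot is placed at index 5. All elements to the left of the pivot are <= 22, and all elements to the right are > 22.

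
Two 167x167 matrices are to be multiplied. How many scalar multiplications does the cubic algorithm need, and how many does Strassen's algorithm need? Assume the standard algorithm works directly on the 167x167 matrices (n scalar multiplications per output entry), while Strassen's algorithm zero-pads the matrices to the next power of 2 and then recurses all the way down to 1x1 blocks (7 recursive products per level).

Matrix multiplication for 167x167 matrices:

Strassen's algorithm requires power-of-2 dimensions. Pad 167x167 to 256x256 (next power of 2).

Standard algorithm: 167^3 = 4657463 multiplications
Strassen's algorithm: 7^(log2(256)) = 7^8 = 5764801 multiplications
Difference: 4657463 - 5764801 = -1107338 (Strassen uses MORE here due to padding overhead — for small or just-over-power-of-2 n, padding can outweigh the per-level savings)

Standard: 4657463 multiplications (167^3). Strassen: 5764801 multiplications (7^8, after padding to 256x256). Strassen reduces 8 recursive multiplications to 7 at each level.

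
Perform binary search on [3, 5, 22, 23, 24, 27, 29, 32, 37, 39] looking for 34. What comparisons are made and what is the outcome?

Binary search for 34 in [3, 5, 22, 23, 24, 27, 29, 32, 37, 39]:

lo=0, hi=9, mid=4, arr[mid]=24 -> 24 < 34, search right half
lo=5, hi=9, mid=7, arr[mid]=32 -> 32 < 34, search right half
lo=8, hi=9, mid=8, arr[mid]=37 -> 37 > 34, search left half
lo=8 > hi=7, target 34 not found

Binary search determines that 34 is not in the array after 3 comparisons. The search space was exhausted without finding the target.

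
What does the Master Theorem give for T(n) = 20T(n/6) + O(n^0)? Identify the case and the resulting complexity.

Master Theorem for T(n) = 20T(n/6) + O(n^0):

a = 20, b = 6, c = 0
log_b(a) = log_6(20) = 1.6720

Case 1: c = 0 < log_6(20) = 1.6720
T(n) = O(n^(log_6 20))

For T(n) = 20T(n/6) + O(n^0): log_6(20) = 1.6720. This is Case 1 of the Master Theorem (c < log_b(a), work dominated by leaves), giving O(n^(log_6 20)).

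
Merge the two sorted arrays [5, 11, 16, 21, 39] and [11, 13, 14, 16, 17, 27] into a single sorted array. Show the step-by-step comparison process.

Merging process:

Compare 5 vs 11: take 5 from left. Merged: [5]
Compare 11 vs 11: take 11 from left. Merged: [5, 11]
Compare 16 vs 11: take 11 from right. Merged: [5, 11, 11]
Compare 16 vs 13: take 13 from right. Merged: [5, 11, 11, 13]
Compare 16 vs 14: take 14 from right. Merged: [5, 11, 11, 13, 14]
Compare 16 vs 16: take 16 from left. Merged: [5, 11, 11, 13, 14, 16]
Compare 21 vs 16: take 16 from right. Merged: [5, 11, 11, 13, 14, 16, 16]
Compare 21 vs 17: take 17 from right. Merged: [5, 11, 11, 13, 14, 16, 16, 17]
Compare 21 vs 27: take 21 from left. Merged: [5, 11, 11, 13, 14, 16, 16, 17, 21]
Compare 39 vs 27: take 27 from right. Merged: [5, 11, 11, 13, 14, 16, 16, 17, 21, 27]
Append remaining from left: [39]. Merged: [5, 11, 11, 13, 14, 16, 16, 17, 21, 27, 39]

Final merged array: [5, 11, 11, 13, 14, 16, 16, 17, 21, 27, 39]
Total comparisons: 10

The merged array is [5, 11, 11, 13, 14, 16, 16, 17, 21, 27, 39], requiring 10 comparisons. The merge step runs in O(n) time where n is the total number of elements.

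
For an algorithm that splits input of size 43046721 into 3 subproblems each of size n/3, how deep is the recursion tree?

For divide and conquer with division factor 3:

Problem sizes at each level:
Level 0: 43046721
Level 1: 14348907
Level 2: 4782969
Level 3: 1594323
Level 4: 531441
Level 5: 177147
Level 6: 59049
Level 7: 19683
Level 8: 6561
Level 9: 2187
Level 10: 729
Level 11: 243
Level 12: 81
Level 13: 27
Level 14: 9
Level 15: 3
Level 16: 1

The root is level 0 and the size-1 base case is level 16 (the tree spans levels 0 through 16, i.e. 17 levels counting the root), so the depth is the number of divisions: log_3(43046721) = 16

The recursion tree depth is log_3(43046721) = 16. At each level, the problem size is divided by 3, so it takes 16 divisions to reduce to a base case of size 1. The algorithm makes 3 recursive calls at each level.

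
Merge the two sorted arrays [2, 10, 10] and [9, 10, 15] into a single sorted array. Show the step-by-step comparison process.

Merging process:

Compare 2 vs 9: take 2 from left. Merged: [2]
Compare 10 vs 9: take 9 from right. Merged: [2, 9]
Compare 10 vs 10: take 10 from left. Merged: [2, 9, 10]
Compare 10 vs 10: take 10 from left. Merged: [2, 9, 10, 10]
Append remaining from right: [10, 15]. Merged: [2, 9, 10, 10, 10, 15]

Final merged array: [2, 9, 10, 10, 10, 15]
Total comparisons: 4

The merged array is [2, 9, 10, 10, 10, 15], requiring 4 comparisons. The merge step runs in O(n) time where n is the total number of elements.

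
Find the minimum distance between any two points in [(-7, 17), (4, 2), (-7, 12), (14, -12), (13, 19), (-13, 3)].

Computing all pairwise distances among 6 points:

d((-7, 17), (4, 2)) = 18.6011
d((-7, 17), (-7, 12)) = 5.0 <-- minimum
d((-7, 17), (14, -12)) = 35.805
d((-7, 17), (13, 19)) = 20.0998
d((-7, 17), (-13, 3)) = 15.2315
d((4, 2), (-7, 12)) = 14.8661
d((4, 2), (14, -12)) = 17.2047
d((4, 2), (13, 19)) = 19.2354
d((4, 2), (-13, 3)) = 17.0294
d((-7, 12), (14, -12)) = 31.8904
d((-7, 12), (13, 19)) = 21.1896
d((-7, 12), (-13, 3)) = 10.8167
d((14, -12), (13, 19)) = 31.0161
d((14, -12), (-13, 3)) = 30.8869
d((13, 19), (-13, 3)) = 30.5287

Closest pair: (-7, 17) and (-7, 12) with distance 5.0

The closest pair is (-7, 17) and (-7, 12) with Euclidean distance 5.0. For 6 points, brute-force pairwise comparison is shown above. For large n, the divide-and-conquer algorithm (sort by x, recurse on halves, check the dividing strip) achieves O(n log n).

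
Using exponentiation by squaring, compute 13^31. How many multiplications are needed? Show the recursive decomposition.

Computing 13^31 by squaring (build up from 13^1; each line after the first costs one multiplication):

13^1 = 13
13^2 = (13^1)^2 = 13^2 = 169
13^3 = 13 * 13^2 = 13 * 169 = 2197
13^6 = (13^3)^2 = 2197^2 = 4826809
13^7 = 13 * 13^6 = 13 * 4826809 = 62748517
13^14 = (13^7)^2 = 62748517^2 = 3937376385699289
13^15 = 13 * 13^14 = 13 * 3937376385699289 = 51185893014090757
13^30 = (13^15)^2 = 51185893014090757^2 = 2619995643649944960380551432833049
13^31 = 13 * 13^30 = 13 * 2619995643649944960380551432833049 = 34059943367449284484947168626829637

Result: 34059943367449284484947168626829637
Multiplications needed: 8 (8 lines after 13^1)

13^31 = 34059943367449284484947168626829637. Using exponentiation by squaring, this requires 8 multiplications. The key idea: if the exponent is even, square the half-power; if odd, multiply by the base once.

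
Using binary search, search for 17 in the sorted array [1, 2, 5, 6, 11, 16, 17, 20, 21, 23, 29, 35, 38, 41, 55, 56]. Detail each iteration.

Binary search for 17 in [1, 2, 5, 6, 11, 16, 17, 20, 21, 23, 29, 35, 38, 41, 55, 56]:

lo=0, hi=15, mid=7, arr[mid]=20 -> 20 > 17, search left half
lo=0, hi=6, mid=3, arr[mid]=6 -> 6 < 17, search right half
lo=4, hi=6, mid=5, arr[mid]=16 -> 16 < 17, search right half
lo=6, hi=6, mid=6, arr[mid]=17 -> Found target at index 6!

Binary search finds 17 at index 6 after 4 comparisons. The search repeatedly halves the search space by comparing with the middle element.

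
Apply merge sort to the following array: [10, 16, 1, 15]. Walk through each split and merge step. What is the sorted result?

Merge sort trace:

Split: [10, 16, 1, 15] -> [10, 16] and [1, 15]
  Split: [10, 16] -> [10] and [16]
  Merge: [10] + [16] -> [10, 16]
  Split: [1, 15] -> [1] and [15]
  Merge: [1] + [15] -> [1, 15]
Merge: [10, 16] + [1, 15] -> [1, 10, 15, 16]

Final sorted array: [1, 10, 15, 16]

The merge sort proceeds by recursively splitting the array and merging sorted halves.
After all merges, the sorted array is [1, 10, 15, 16].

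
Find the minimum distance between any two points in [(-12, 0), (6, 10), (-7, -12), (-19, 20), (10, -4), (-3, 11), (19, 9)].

Computing all pairwise distances among 7 points:

d((-12, 0), (6, 10)) = 20.5913
d((-12, 0), (-7, -12)) = 13.0
d((-12, 0), (-19, 20)) = 21.1896
d((-12, 0), (10, -4)) = 22.3607
d((-12, 0), (-3, 11)) = 14.2127
d((-12, 0), (19, 9)) = 32.28
d((6, 10), (-7, -12)) = 25.5539
d((6, 10), (-19, 20)) = 26.9258
d((6, 10), (10, -4)) = 14.5602
d((6, 10), (-3, 11)) = 9.0554 <-- minimum
d((6, 10), (19, 9)) = 13.0384
d((-7, -12), (-19, 20)) = 34.176
d((-7, -12), (10, -4)) = 18.7883
d((-7, -12), (-3, 11)) = 23.3452
d((-7, -12), (19, 9)) = 33.4215
d((-19, 20), (10, -4)) = 37.6431
d((-19, 20), (-3, 11)) = 18.3576
d((-19, 20), (19, 9)) = 39.5601
d((10, -4), (-3, 11)) = 19.8494
d((10, -4), (19, 9)) = 15.8114
d((-3, 11), (19, 9)) = 22.0907

Closest pair: (6, 10) and (-3, 11) with distance 9.0554

The closest pair is (6, 10) and (-3, 11) with Euclidean distance 9.0554. For 7 points, brute-force pairwise comparison is shown above. For large n, the divide-and-conquer algorithm (sort by x, recurse on halves, check the dividing strip) achieves O(n log n).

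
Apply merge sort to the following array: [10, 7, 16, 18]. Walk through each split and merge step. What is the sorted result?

Merge sort trace:

Split: [10, 7, 16, 18] -> [10, 7] and [16, 18]
  Split: [10, 7] -> [10] and [7]
  Merge: [10] + [7] -> [7, 10]
  Split: [16, 18] -> [16] and [18]
  Merge: [16] + [18] -> [16, 18]
Merge: [7, 10] + [16, 18] -> [7, 10, 16, 18]

Final sorted array: [7, 10, 16, 18]

The merge sort proceeds by recursively splitting the array and merging sorted halves.
After all merges, the sorted array is [7, 10, 16, 18].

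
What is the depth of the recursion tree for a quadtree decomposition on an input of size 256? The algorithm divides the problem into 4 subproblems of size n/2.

For divide and conquer with division factor 2:

Problem sizes at each level:
Level 0: 256
Level 1: 128
Level 2: 64
Level 3: 32
Level 4: 16
Level 5: 8
Level 6: 4
Level 7: 2
Level 8: 1

The root is level 0 and the size-1 base case is level 8 (the tree spans levels 0 through 8, i.e. 9 levels counting the root), so the depth is the number of divisions: log_2(256) = 8

The recursion tree depth is log_2(256) = 8. At each level, the problem size is divided by 2, so it takes 8 divisions to reduce to a base case of size 1. The algorithm makes 4 recursive calls at each level.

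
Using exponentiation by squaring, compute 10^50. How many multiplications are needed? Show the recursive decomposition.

Computing 10^50 by squaring (build up from 10^1; each line after the first costs one multiplication):

10^1 = 10
10^2 = (10^1)^2 = 10^2 = 100
10^3 = 10 * 10^2 = 10 * 100 = 1000
10^6 = (10^3)^2 = 1000^2 = 1000000
10^12 = (10^6)^2 = 1000000^2 = 1000000000000
10^24 = (10^12)^2 = 1000000000000^2 = 1000000000000000000000000
10^25 = 10 * 10^24 = 10 * 1000000000000000000000000 = 10000000000000000000000000
10^50 = (10^25)^2 = 10000000000000000000000000^2 = 100000000000000000000000000000000000000000000000000

Result: 100000000000000000000000000000000000000000000000000
Multiplications needed: 7 (7 lines after 10^1)

10^50 = 100000000000000000000000000000000000000000000000000. Using exponentiation by squaring, this requires 7 multiplications. The key idea: if the exponent is even, square the half-power; if odd, multiply by the base once.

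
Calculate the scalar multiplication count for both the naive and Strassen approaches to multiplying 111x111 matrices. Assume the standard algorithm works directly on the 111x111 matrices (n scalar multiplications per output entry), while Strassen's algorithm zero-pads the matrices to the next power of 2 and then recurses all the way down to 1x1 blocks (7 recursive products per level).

Matrix multiplication for 111x111 matrices:

Strassen's algorithm requires power-of-2 dimensions. Pad 111x111 to 128x128 (next power of 2).

Standard algorithm: 111^3 = 1367631 multiplications
Strassen's algorithm: 7^(log2(128)) = 7^7 = 823543 multiplications
Savings: 1367631 - 823543 = 544088 multiplications

Standard: 1367631 multiplications (111^3). Strassen: 823543 multiplications (7^7, after padding to 128x128). Strassen reduces 8 recursive multiplications to 7 at each level.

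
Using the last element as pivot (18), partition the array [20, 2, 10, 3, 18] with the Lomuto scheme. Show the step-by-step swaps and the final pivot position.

Lomuto partition with pivot = 18:

Initial array: [20, 2, 10, 3, 18]

arr[0]=20 > 18: no swap
arr[1]=2 <= 18: swap with position 0, array becomes [2, 20, 10, 3, 18]
arr[2]=10 <= 18: swap with position 1, array becomes [2, 10, 20, 3, 18]
arr[3]=3 <= 18: swap with position 2, array becomes [2, 10, 3, 20, 18]

Place pivot at position 3: [2, 10, 3, 18, 20]
Pivot position: 3

After partitioning with pivot 18, the array becomes [2, 10, 3, 18, 20]. The pivot is placed at index 3. All elements to the left of the pivot are <= 18, and all elements to the right are > 18.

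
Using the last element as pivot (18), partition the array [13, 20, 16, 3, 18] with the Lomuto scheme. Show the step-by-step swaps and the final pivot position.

Lomuto partition with pivot = 18:

Initial array: [13, 20, 16, 3, 18]

arr[0]=13 <= 18: swap with position 0, array becomes [13, 20, 16, 3, 18]
arr[1]=20 > 18: no swap
arr[2]=16 <= 18: swap with position 1, array becomes [13, 16, 20, 3, 18]
arr[3]=3 <= 18: swap with position 2, array becomes [13, 16, 3, 20, 18]

Place pivot at position 3: [13, 16, 3, 18, 20]
Pivot position: 3

After partitioning with pivot 18, the array becomes [13, 16, 3, 18, 20]. The pivot is placed at index 3. All elements to the left of the pivot are <= 18, and all elements to the right are > 18.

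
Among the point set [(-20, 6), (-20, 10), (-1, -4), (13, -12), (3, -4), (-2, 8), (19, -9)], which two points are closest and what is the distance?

Computing all pairwise distances among 7 points:

d((-20, 6), (-20, 10)) = 4.0 <-- minimum
d((-20, 6), (-1, -4)) = 21.4709
d((-20, 6), (13, -12)) = 37.5899
d((-20, 6), (3, -4)) = 25.0799
d((-20, 6), (-2, 8)) = 18.1108
d((-20, 6), (19, -9)) = 41.7852
d((-20, 10), (-1, -4)) = 23.6008
d((-20, 10), (13, -12)) = 39.6611
d((-20, 10), (3, -4)) = 26.9258
d((-20, 10), (-2, 8)) = 18.1108
d((-20, 10), (19, -9)) = 43.382
d((-1, -4), (13, -12)) = 16.1245
d((-1, -4), (3, -4)) = 4.0 <-- minimum
d((-1, -4), (-2, 8)) = 12.0416
d((-1, -4), (19, -9)) = 20.6155
d((13, -12), (3, -4)) = 12.8062
d((13, -12), (-2, 8)) = 25.0
d((13, -12), (19, -9)) = 6.7082
d((3, -4), (-2, 8)) = 13.0
d((3, -4), (19, -9)) = 16.7631
d((-2, 8), (19, -9)) = 27.0185

Minimum distance: 4.0 (tie among 2 pairs: (-20, 6) and (-20, 10); (-1, -4) and (3, -4))

The minimum Euclidean distance is 4.0. There is a tie: 2 pairs achieve this minimum — (-20, 6) and (-20, 10); (-1, -4) and (3, -4). Any of these is a valid closest pair. For 7 points, brute-force pairwise comparison is shown above. For large n, the divide-and-conquer algorithm (sort by x, recurse on halves, check the dividing strip) achieves O(n log n).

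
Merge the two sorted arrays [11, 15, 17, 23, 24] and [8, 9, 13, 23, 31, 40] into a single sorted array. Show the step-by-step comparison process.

Merging process:

Compare 11 vs 8: take 8 from right. Merged: [8]
Compare 11 vs 9: take 9 from right. Merged: [8, 9]
Compare 11 vs 13: take 11 from left. Merged: [8, 9, 11]
Compare 15 vs 13: take 13 from right. Merged: [8, 9, 11, 13]
Compare 15 vs 23: take 15 from left. Merged: [8, 9, 11, 13, 15]
Compare 17 vs 23: take 17 from left. Merged: [8, 9, 11, 13, 15, 17]
Compare 23 vs 23: take 23 from left. Merged: [8, 9, 11, 13, 15, 17, 23]
Compare 24 vs 23: take 23 from right. Merged: [8, 9, 11, 13, 15, 17, 23, 23]
Compare 24 vs 31: take 24 from left. Merged: [8, 9, 11, 13, 15, 17, 23, 23, 24]
Append remaining from right: [31, 40]. Merged: [8, 9, 11, 13, 15, 17, 23, 23, 24, 31, 40]

Final merged array: [8, 9, 11, 13, 15, 17, 23, 23, 24, 31, 40]
Total comparisons: 9

The merged array is [8, 9, 11, 13, 15, 17, 23, 23, 24, 31, 40], requiring 9 comparisons. The merge step runs in O(n) time where n is the total number of elements.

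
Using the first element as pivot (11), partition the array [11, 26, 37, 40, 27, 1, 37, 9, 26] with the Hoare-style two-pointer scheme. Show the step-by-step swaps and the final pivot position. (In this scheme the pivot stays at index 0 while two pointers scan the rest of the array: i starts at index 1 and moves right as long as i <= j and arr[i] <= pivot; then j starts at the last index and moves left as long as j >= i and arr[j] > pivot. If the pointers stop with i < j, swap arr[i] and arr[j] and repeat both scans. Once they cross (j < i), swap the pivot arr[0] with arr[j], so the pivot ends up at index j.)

Hoare-style two-pointer partition with pivot = 11:

Initial array: [11, 26, 37, 40, 27, 1, 37, 9, 26]

Pointers start at i = 1, j = 8.
i stops at index 1 (arr[1]=26 > 11), j stops at index 7 (arr[7]=9 <= 11): swap arr[1] and arr[7], array becomes [11, 9, 37, 40, 27, 1, 37, 26, 26]
i stops at index 2 (arr[2]=37 > 11), j stops at index 5 (arr[5]=1 <= 11): swap arr[2] and arr[5], array becomes [11, 9, 1, 40, 27, 37, 37, 26, 26]
i ends at 3, j ends at 2: the pointers have crossed (j < i), so scanning stops.

Swap pivot arr[0] with arr[2] to place pivot at position 2: [1, 9, 11, 40, 27, 37, 37, 26, 26]
Pivot position: 2

After partitioning with pivot 11, the array becomes [1, 9, 11, 40, 27, 37, 37, 26, 26]. The pivot is placed at index 2. All elements to the left of the pivot are <= 11, and all elements to the right are > 11.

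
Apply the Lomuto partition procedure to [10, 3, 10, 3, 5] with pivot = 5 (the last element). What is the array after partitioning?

Lomuto partition with pivot = 5:

Initial array: [10, 3, 10, 3, 5]

arr[0]=10 > 5: no swap
arr[1]=3 <= 5: swap with position 0, array becomes [3, 10, 10, 3, 5]
arr[2]=10 > 5: no swap
arr[3]=3 <= 5: swap with position 1, array becomes [3, 3, 10, 10, 5]

Place pivot at position 2: [3, 3, 5, 10, 10]
Pivot position: 2

After partitioning with pivot 5, the array becomes [3, 3, 5, 10, 10]. The pivot is placed at index 2. All elements to the left of the pivot are <= 5, and all elements to the right are > 5.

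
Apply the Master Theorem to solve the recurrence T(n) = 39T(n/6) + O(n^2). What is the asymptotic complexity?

Master Theorem for T(n) = 39T(n/6) + O(n^2):

a = 39, b = 6, c = 2
log_b(a) = log_6(39) = 2.0447

Case 1: c = 2 < log_6(39) = 2.0447
T(n) = O(n^(log_6 39))

For T(n) = 39T(n/6) + O(n^2): log_6(39) = 2.0447. This is Case 1 of the Master Theorem (c < log_b(a), work dominated by leaves), giving O(n^(log_6 39)).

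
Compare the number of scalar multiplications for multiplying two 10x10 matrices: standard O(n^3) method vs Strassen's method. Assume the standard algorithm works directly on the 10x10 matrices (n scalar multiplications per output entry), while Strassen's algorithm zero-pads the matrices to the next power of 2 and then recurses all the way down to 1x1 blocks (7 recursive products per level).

Matrix multiplication for 10x10 matrices:

Strassen's algorithm requires power-of-2 dimensions. Pad 10x10 to 16x16 (next power of 2).

Standard algorithm: 10^3 = 1000 multiplications
Strassen's algorithm: 7^(log2(16)) = 7^4 = 2401 multiplications
Difference: 1000 - 2401 = -1401 (Strassen uses MORE here due to padding overhead — for small or just-over-power-of-2 n, padding can outweigh the per-level savings)

Standard: 1000 multiplications (10^3). Strassen: 2401 multiplications (7^4, after padding to 16x16). Strassen reduces 8 recursive multiplications to 7 at each level.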